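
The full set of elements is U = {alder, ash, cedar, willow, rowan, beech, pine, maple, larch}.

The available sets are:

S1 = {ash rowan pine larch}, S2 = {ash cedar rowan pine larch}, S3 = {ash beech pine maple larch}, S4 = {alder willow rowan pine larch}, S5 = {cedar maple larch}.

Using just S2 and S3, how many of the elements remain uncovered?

Union of S2, S3 = {ash, cedar, rowan, beech, pine, maple, larch}.
Not covered: alder, willow — 2 elements.

2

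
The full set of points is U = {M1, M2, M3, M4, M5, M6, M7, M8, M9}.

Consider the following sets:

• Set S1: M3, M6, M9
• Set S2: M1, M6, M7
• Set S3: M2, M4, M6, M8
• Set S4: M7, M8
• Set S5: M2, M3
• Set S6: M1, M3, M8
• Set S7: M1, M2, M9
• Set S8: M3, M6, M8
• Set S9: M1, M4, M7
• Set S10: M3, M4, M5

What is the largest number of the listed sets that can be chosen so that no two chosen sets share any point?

3

S4, S7, S10 are pairwise disjoint (S4={M7,M8}; S7={M1,M2,M9}; S10={M3,M4,M5}).
Every remaining set overlaps one of these, and no 4 of the listed sets are pairwise disjoint, so 3 is the maximum.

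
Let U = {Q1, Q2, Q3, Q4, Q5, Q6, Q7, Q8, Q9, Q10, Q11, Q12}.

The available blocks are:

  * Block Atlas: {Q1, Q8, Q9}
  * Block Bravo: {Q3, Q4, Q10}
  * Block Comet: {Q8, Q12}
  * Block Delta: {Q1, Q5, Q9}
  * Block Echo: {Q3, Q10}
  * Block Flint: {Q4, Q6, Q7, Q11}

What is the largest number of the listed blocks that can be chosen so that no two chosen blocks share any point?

Comet, Delta, Echo, Flint are pairwise disjoint (Comet={Q8,Q12}; Delta={Q1,Q5,Q9}; Echo={Q3,Q10}; Flint={Q4,Q6,Q7,Q11}).
Every remaining block overlaps one of these, and no 5 of the listed blocks are pairwise disjoint, so 4 is the maximum.

4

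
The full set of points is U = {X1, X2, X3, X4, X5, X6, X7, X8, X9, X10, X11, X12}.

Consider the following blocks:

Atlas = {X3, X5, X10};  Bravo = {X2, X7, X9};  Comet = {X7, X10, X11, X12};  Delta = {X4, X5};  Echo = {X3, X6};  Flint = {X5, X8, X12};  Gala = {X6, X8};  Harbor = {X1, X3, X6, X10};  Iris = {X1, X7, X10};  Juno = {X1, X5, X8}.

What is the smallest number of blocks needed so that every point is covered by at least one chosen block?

Bravo and Comet and Delta and Echo and Juno together: Bravo ∪ Comet ∪ Delta ∪ Echo ∪ Juno = {X1, X2, X3, X4, X5, X6, X7, X8, X9, X10, X11, X12} — every point is covered.
No 4 of the 10 blocks cover everything (all 210 combinations miss at least one point), so 5 is optimal.

5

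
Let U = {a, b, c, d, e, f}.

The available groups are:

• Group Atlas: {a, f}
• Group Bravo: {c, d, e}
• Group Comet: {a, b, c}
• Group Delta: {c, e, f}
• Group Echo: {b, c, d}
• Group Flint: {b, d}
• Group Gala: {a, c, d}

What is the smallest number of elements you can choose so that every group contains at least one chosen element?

The 3 elements {a, c, d} hit every group.
No choice of 2 elements meets every group, so 3 is the minimum.

3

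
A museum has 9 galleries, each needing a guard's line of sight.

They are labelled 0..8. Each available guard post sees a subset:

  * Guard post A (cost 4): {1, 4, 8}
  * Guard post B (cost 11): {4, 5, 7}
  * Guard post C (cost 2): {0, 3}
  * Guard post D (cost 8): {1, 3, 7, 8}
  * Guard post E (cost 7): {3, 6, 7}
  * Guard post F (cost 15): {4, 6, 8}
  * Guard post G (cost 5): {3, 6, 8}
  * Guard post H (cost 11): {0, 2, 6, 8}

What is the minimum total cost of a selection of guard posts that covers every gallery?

A, B, C, H together cover every gallery (A ∪ B ∪ C ∪ H = {0, 1, 2, 3, 4, 5, 6, 7, 8}); total cost 4 + 11 + 2 + 11 = 28.
The greedy pick C, A, E, B, H costs 35; no covering selection beats 28.

28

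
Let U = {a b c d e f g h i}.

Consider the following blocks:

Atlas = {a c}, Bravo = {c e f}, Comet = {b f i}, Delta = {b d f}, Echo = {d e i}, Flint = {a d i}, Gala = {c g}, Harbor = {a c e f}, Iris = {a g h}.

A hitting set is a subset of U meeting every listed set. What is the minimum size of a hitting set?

The 4 points {b, c, d, h} hit every block.
No choice of 3 points meets every block, so 4 is the minimum.

4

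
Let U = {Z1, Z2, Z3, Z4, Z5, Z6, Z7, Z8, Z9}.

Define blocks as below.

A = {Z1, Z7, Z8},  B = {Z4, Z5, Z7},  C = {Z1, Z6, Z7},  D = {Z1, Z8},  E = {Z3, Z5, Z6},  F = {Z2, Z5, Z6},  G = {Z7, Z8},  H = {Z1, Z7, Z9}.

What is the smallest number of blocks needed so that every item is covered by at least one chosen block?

5

Take {B, E, F, G, H}. Their union is {Z1, Z2, Z3, Z4, Z5, Z6, Z7, Z8, Z9}, which is all 9 items.
No 4 of the 8 blocks cover everything (all 70 combinations miss at least one item), so 5 is optimal.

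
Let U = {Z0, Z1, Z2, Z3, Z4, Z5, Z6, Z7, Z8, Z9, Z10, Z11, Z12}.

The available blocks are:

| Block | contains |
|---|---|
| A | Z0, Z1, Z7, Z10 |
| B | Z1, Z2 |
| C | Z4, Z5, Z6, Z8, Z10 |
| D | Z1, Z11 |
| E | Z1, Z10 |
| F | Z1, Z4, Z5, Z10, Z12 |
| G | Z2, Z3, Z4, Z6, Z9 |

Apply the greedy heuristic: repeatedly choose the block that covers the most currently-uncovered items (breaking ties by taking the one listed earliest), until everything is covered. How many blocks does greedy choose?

5

Greedy: pick C (covers 5 new) → pick A (covers 3 new) → pick G (covers 3 new) → pick D (covers 1 new) → pick F (covers 1 new). Total picks: 5.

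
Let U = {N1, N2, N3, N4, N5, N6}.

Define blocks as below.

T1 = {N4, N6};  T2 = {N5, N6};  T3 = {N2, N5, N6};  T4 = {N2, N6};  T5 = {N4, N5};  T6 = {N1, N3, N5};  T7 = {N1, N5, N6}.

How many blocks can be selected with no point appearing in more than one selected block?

2

T4, T5 are pairwise disjoint (T4={N2,N6}; T5={N4,N5}).
Every remaining block overlaps one of these, and no 3 of the listed blocks are pairwise disjoint, so 2 is the maximum.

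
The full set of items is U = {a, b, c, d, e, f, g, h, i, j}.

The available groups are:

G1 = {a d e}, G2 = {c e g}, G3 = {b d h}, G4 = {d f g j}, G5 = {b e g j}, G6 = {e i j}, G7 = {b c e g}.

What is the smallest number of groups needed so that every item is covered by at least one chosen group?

G1 and G2 and G3 and G4 and G6 together: G1 ∪ G2 ∪ G3 ∪ G4 ∪ G6 = {a, b, c, d, e, f, g, h, i, j} — every item is covered.
No 4 of the 7 groups cover everything (all 35 combinations miss at least one item), so 5 is optimal.

5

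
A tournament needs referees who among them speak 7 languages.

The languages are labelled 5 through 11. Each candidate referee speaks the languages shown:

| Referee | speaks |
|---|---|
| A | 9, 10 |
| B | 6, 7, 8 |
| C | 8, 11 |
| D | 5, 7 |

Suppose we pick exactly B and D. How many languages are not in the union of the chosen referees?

3

Union of B, D = {5, 6, 7, 8}.
Not covered: 9, 10, 11 — 3 languages.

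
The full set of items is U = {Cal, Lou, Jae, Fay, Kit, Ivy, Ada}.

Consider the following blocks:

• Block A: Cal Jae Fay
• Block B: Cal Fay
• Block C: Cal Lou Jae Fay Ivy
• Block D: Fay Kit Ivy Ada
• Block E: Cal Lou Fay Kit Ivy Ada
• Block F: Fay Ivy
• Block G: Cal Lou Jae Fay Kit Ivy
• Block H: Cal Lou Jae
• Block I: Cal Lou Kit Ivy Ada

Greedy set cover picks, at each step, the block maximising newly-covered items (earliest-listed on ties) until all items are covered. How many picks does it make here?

Greedy: pick E (covers 6 new) → pick A (covers 1 new). Total picks: 2.

2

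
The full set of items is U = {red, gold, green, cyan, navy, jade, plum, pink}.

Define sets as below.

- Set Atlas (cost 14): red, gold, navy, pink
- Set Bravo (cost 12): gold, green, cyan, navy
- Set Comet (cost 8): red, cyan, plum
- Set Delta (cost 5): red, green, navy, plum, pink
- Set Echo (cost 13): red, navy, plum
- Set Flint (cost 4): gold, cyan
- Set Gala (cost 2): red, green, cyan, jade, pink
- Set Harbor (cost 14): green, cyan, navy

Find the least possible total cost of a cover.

11

Delta, Flint, Gala together cover every item (Delta ∪ Flint ∪ Gala = {red, gold, green, cyan, navy, jade, plum, pink}); total cost 5 + 4 + 2 = 11.
No covering selection has total cost below 11.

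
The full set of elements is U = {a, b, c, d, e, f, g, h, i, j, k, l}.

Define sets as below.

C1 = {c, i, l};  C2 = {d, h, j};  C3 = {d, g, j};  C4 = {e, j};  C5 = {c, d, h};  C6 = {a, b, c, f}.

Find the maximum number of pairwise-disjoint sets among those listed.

C1, C2 are pairwise disjoint (C1={c,i,l}; C2={d,h,j}).
Every remaining set overlaps one of these, and no 3 of the listed sets are pairwise disjoint, so 2 is the maximum.

2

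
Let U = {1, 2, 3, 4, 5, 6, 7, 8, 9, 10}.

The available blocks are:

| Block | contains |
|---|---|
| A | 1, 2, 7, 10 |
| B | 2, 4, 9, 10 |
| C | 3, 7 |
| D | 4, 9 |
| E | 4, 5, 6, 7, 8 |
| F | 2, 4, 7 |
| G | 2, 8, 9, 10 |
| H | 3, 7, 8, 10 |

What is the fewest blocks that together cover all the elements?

A, E, G, and H cover everything between them: the union {1, 2, 3, 4, 5, 6, 7, 8, 9, 10} is all of U.
No 3 of the 8 blocks cover everything (all 56 combinations miss at least one element), so 4 is optimal.

4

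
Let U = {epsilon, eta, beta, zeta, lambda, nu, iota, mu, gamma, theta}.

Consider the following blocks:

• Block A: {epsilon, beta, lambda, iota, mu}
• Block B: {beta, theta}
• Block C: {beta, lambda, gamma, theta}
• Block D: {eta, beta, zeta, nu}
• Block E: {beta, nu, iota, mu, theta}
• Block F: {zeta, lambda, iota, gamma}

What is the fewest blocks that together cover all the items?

Take {A, C, D}. Their union is {epsilon, eta, beta, zeta, lambda, nu, iota, mu, gamma, theta}, which is all 10 items.
Only A contains epsilon, so A is forced; the remaining 5 items need at least 2 more blocks (each remaining block adds at most 3) — so at least 3 blocks are needed, and 3 is optimal.

3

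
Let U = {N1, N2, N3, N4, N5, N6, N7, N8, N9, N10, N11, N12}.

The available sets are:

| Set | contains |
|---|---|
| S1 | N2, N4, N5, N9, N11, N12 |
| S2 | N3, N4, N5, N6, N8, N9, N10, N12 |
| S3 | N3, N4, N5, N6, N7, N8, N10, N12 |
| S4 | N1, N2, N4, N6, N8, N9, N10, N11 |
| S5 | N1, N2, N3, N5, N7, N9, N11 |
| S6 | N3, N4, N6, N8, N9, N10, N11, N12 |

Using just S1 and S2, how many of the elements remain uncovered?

Union of S1, S2 = {N2, N3, N4, N5, N6, N8, N9, N10, N11, N12}.
Not covered: N1, N7 — 2 elements.

2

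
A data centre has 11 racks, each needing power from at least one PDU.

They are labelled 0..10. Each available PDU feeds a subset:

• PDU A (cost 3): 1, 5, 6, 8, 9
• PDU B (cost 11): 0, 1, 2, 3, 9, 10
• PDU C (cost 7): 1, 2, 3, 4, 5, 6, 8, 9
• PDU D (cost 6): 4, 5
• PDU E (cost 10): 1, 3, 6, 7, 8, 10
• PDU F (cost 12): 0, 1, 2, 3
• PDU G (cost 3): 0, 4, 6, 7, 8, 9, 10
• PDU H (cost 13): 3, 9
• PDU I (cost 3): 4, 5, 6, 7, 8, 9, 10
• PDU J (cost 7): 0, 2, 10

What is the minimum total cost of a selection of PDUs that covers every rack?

10

C, G together cover every rack (C ∪ G = {0, 1, 2, 3, 4, 5, 6, 7, 8, 9, 10}); total cost 7 + 3 = 10.
The greedy pick G, A, C costs 13; no covering selection beats 10.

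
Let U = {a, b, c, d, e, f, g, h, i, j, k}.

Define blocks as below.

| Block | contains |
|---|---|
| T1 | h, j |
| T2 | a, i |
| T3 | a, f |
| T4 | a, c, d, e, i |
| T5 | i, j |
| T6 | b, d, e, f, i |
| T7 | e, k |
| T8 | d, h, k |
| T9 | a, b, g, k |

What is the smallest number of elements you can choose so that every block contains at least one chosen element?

Take T = {f, h, i, k}. Each listed block contains at least one of these, so T is a hitting set of size 4.
No choice of 3 elements meets every block, so 4 is the minimum.

4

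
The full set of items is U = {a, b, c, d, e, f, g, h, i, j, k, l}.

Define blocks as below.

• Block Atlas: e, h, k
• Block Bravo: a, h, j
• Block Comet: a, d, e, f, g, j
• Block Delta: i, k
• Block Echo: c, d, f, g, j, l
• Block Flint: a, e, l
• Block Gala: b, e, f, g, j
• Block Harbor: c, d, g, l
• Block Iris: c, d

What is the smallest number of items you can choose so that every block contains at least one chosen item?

4

T = {a, d, f, k} meets every block (each contains at least one member of T), and |T| = 4.
No choice of 3 items meets every block, so 4 is the minimum.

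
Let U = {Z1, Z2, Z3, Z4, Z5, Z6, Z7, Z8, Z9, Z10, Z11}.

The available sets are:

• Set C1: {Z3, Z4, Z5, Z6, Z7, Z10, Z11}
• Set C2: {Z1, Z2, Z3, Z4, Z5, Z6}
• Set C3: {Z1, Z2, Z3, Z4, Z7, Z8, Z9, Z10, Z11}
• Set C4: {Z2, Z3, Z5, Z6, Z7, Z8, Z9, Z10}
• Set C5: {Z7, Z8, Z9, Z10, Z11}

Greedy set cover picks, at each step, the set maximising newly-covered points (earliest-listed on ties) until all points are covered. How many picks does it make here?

2

Greedy: pick C3 (covers 9 new) → pick C1 (covers 2 new). Total picks: 2.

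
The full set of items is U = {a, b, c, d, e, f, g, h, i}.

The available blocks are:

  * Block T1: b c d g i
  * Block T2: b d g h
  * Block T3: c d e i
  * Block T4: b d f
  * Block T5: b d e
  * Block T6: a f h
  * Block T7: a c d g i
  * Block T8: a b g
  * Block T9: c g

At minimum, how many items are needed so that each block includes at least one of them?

3

T = {b, c, f} meets every block (each contains at least one member of T), and |T| = 3.
The blocks T5, T6, T9 are pairwise disjoint, so any hitting set needs a separate item for each — at least 3. Hence 3 is optimal.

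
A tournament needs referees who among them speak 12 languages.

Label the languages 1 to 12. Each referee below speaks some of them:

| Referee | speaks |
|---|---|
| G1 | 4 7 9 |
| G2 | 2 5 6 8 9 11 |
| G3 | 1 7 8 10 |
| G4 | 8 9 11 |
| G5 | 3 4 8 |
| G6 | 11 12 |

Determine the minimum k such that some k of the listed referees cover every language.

G2 and G3 and G5 and G6 together: G2 ∪ G3 ∪ G5 ∪ G6 = {1, 2, 3, 4, 5, 6, 7, 8, 9, 10, 11, 12} — every language is covered.
No 3 of the 6 referees cover everything (all 20 combinations miss at least one language), so 4 is optimal.

4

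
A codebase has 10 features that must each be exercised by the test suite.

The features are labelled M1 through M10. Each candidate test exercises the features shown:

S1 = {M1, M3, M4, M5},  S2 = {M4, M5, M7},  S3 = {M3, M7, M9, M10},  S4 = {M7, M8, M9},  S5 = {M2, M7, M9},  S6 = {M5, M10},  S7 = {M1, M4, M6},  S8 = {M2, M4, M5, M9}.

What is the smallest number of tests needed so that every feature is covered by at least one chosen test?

4

S3 and S4 and S7 and S8 together: S3 ∪ S4 ∪ S7 ∪ S8 = {M1, M2, M3, M4, M5, M6, M7, M8, M9, M10} — every feature is covered.
No 3 of the 8 tests cover everything (all 56 combinations miss at least one feature), so 4 is optimal.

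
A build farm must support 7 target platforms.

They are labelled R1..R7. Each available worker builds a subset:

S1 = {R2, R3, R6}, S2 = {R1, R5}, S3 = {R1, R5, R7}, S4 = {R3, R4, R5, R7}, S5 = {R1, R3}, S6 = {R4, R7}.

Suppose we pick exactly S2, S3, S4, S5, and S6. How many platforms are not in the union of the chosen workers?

2

Union of S2, S3, S4, S5, S6 = {R1, R3, R4, R5, R7}.
Not covered: R2, R6 — 2 platforms.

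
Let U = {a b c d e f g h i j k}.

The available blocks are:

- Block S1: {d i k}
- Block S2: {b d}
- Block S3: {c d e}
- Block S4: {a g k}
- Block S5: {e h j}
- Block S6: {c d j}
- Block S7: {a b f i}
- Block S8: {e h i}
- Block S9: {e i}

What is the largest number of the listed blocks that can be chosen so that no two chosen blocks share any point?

S2, S4, S8 are pairwise disjoint (S2={b,d}; S4={a,g,k}; S8={e,h,i}).
Every remaining block overlaps one of these, and no 4 of the listed blocks are pairwise disjoint, so 3 is the maximum.

3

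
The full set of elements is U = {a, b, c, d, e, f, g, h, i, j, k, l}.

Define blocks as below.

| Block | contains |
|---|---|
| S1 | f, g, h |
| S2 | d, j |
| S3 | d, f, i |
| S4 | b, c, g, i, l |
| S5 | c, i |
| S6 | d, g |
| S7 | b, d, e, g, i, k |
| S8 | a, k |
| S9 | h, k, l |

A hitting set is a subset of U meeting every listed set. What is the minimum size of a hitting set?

Take T = {a, d, h, i}. Each listed block contains at least one of these, so T is a hitting set of size 4.
The blocks S1, S2, S5, S8 are pairwise disjoint, so any hitting set needs a separate element for each — at least 4. Hence 4 is optimal.

4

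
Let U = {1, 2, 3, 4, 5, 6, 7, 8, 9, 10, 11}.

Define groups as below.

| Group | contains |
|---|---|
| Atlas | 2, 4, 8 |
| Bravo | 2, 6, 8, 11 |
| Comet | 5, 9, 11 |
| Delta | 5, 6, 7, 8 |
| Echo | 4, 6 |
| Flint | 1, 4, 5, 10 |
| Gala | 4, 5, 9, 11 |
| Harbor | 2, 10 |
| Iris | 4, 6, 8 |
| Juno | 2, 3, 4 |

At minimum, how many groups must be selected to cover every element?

4

Delta, Flint, Gala, and Juno cover everything between them: the union {1, 2, 3, 4, 5, 6, 7, 8, 9, 10, 11} is all of U.
Only Delta contains 7, so Delta is forced; the remaining 7 elements need at least 3 more groups (each remaining group adds at most 3) — so at least 4 groups are needed, and 4 is optimal.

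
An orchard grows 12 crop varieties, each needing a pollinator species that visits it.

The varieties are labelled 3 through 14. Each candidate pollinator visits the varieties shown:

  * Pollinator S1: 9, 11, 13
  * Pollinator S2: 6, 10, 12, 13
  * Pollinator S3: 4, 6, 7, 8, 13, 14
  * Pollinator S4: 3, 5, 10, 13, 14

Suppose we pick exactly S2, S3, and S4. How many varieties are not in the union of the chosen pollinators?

2

Union of S2, S3, S4 = {3, 4, 5, 6, 7, 8, 10, 12, 13, 14}.
Not covered: 9, 11 — 2 varieties.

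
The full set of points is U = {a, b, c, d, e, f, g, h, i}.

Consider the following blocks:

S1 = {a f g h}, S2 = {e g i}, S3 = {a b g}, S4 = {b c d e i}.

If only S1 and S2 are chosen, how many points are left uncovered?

Union of S1, S2 = {a, e, f, g, h, i}.
Not covered: b, c, d — 3 points.

3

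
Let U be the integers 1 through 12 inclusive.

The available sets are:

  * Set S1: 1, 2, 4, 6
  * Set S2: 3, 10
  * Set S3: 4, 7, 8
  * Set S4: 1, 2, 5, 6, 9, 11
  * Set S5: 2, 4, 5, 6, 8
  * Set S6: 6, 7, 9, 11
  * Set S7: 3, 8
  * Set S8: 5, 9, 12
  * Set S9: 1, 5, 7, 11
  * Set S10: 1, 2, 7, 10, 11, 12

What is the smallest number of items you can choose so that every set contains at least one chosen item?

4

The 4 items {5, 6, 8, 10} hit every set.
No choice of 3 items meets every set, so 4 is the minimum.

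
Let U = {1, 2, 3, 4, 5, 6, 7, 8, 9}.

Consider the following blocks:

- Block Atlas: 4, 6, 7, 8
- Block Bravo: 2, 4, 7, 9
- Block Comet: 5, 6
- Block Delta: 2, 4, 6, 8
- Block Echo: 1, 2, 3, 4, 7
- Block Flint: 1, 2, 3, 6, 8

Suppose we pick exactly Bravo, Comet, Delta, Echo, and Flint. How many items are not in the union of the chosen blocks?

0

Union of Bravo, Comet, Delta, Echo, Flint = {1, 2, 3, 4, 5, 6, 7, 8, 9} — that's every item, so 0 are uncovered.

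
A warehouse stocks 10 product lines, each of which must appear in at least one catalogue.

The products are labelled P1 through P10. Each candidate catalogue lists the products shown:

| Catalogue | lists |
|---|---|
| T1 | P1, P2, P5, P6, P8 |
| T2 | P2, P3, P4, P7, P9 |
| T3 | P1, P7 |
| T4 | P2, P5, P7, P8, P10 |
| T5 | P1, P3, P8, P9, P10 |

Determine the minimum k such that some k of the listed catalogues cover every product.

Take {T1, T2, T4}. Their union is {P1, P2, P3, P4, P5, P6, P7, P8, P9, P10}, which is all 10 products.
Only T2 contains P4, so T2 is forced; the remaining 5 products need at least 2 more catalogues (each remaining catalogue adds at most 4) — so at least 3 catalogues are needed, and 3 is optimal.

3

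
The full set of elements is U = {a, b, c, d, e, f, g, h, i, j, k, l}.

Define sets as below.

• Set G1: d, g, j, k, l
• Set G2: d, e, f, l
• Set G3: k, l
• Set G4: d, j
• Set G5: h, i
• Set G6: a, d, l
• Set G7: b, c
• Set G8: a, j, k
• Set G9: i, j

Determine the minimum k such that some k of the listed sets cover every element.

G1 and G2 and G5 and G7 and G8 together: G1 ∪ G2 ∪ G5 ∪ G7 ∪ G8 = {a, b, c, d, e, f, g, h, i, j, k, l} — every element is covered.
Only G1 contains g, so G1 is forced; the remaining 7 elements need at least 4 more sets (each remaining set adds at most 2) — so at least 5 sets are needed, and 5 is optimal.

5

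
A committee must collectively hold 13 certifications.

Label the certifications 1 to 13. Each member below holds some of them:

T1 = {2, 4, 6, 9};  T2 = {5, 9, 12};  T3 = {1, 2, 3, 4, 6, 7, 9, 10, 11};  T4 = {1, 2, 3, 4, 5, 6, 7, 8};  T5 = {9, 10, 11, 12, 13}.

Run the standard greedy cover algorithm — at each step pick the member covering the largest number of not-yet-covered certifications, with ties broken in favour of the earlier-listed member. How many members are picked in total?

4

Greedy: pick T3 (covers 9 new) → pick T2 (covers 2 new) → pick T4 (covers 1 new) → pick T5 (covers 1 new). Total picks: 4.
(The true minimum cover uses only 2 members, so greedy is not optimal here.)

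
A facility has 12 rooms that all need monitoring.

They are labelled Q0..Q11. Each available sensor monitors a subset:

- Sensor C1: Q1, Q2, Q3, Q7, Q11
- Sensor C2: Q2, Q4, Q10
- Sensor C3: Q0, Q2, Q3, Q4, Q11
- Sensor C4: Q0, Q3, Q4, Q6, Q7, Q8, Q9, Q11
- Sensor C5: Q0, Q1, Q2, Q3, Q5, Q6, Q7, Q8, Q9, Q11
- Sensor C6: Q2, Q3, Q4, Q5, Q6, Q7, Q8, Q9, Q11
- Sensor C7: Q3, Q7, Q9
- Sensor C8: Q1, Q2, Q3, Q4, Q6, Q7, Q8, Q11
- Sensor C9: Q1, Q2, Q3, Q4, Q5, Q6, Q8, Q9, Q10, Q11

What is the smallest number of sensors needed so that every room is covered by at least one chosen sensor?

2

C5 and C9 together: C5 ∪ C9 = {Q0, Q1, Q2, Q3, Q4, Q5, Q6, Q7, Q8, Q9, Q10, Q11} — every room is covered.
No single sensor has all 12 rooms (the largest, C5, has 10), so 2 is optimal.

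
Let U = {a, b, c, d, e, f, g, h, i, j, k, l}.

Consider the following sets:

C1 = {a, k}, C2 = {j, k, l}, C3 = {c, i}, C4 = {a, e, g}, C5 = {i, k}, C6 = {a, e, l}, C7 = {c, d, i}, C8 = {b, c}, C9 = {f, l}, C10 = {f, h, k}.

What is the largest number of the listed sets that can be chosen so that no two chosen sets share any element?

4

C4, C5, C8, C9 are pairwise disjoint (C4={a,e,g}; C5={i,k}; C8={b,c}; C9={f,l}).
Every remaining set overlaps one of these, and no 5 of the listed sets are pairwise disjoint, so 4 is the maximum.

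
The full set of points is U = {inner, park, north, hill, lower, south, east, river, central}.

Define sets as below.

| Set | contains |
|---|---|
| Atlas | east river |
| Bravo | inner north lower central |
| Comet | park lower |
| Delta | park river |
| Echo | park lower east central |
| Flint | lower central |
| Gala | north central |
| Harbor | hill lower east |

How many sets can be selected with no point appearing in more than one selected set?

Atlas, Comet, Gala are pairwise disjoint (Atlas={east,river}; Comet={park,lower}; Gala={north,central}).
Every remaining set overlaps one of these, and no 4 of the listed sets are pairwise disjoint, so 3 is the maximum.

3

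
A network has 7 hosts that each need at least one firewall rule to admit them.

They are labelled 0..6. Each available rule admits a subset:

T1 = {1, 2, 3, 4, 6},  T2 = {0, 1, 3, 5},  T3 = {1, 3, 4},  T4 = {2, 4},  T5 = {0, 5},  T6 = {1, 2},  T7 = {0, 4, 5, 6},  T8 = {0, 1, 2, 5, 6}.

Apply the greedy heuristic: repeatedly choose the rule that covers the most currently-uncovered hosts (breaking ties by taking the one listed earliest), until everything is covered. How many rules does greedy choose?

2

Greedy: pick T1 (covers 5 new) → pick T2 (covers 2 new). Total picks: 2.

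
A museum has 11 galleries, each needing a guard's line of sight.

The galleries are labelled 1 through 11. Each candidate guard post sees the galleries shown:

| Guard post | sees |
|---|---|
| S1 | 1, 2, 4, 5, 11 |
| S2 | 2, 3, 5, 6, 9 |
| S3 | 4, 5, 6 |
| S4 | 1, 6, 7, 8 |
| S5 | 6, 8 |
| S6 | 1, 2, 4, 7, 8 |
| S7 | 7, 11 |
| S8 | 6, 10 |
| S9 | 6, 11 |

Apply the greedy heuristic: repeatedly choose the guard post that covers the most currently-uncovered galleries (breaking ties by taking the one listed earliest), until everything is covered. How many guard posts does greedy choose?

4

Greedy: pick S1 (covers 5 new) → pick S2 (covers 3 new) → pick S4 (covers 2 new) → pick S8 (covers 1 new). Total picks: 4.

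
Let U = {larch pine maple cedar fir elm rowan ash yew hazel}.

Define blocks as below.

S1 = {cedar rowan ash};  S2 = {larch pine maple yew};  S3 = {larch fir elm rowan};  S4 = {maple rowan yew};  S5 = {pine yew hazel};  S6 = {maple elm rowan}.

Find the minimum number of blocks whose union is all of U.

4

S1 and S3 and S4 and S5 together: S1 ∪ S3 ∪ S4 ∪ S5 = {larch, pine, maple, cedar, fir, elm, rowan, ash, yew, hazel} — every element is covered.
No 3 of the 6 blocks cover everything (all 20 combinations miss at least one element), so 4 is optimal.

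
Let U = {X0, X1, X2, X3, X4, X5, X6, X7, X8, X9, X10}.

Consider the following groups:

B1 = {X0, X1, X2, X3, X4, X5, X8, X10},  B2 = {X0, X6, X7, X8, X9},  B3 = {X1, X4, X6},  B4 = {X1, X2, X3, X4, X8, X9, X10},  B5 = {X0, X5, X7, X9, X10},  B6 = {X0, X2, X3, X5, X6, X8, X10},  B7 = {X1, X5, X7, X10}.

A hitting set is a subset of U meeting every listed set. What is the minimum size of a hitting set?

Take H = {X0, X1}. Each listed group contains at least one of these, so H is a hitting set of size 2.
The groups B3, B5 are pairwise disjoint, so any hitting set needs a separate point for each — at least 2. Hence 2 is optimal.

2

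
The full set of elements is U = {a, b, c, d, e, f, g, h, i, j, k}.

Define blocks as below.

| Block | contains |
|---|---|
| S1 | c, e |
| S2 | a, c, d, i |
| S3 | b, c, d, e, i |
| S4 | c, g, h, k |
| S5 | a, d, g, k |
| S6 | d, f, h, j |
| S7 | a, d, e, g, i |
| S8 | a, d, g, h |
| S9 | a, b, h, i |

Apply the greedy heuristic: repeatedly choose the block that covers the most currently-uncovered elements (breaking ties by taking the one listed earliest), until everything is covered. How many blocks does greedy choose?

4

Greedy: pick S3 (covers 5 new) → pick S4 (covers 3 new) → pick S6 (covers 2 new) → pick S2 (covers 1 new). Total picks: 4.
(The true minimum cover uses only 3 blocks, so greedy is not optimal here.)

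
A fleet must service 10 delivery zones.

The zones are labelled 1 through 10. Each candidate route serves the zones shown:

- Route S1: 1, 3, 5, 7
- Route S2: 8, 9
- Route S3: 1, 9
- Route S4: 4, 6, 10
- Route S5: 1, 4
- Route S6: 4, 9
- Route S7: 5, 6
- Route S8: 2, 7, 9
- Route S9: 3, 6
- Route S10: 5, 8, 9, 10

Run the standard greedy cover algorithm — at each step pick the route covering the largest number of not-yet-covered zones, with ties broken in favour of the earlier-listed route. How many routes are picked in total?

Greedy: pick S1 (covers 4 new) → pick S4 (covers 3 new) → pick S2 (covers 2 new) → pick S8 (covers 1 new). Total picks: 4.

4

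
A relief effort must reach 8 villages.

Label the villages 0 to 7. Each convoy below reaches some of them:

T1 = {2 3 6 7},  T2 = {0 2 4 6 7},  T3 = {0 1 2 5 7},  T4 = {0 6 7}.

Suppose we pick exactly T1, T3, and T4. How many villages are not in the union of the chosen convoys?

Union of T1, T3, T4 = {0, 1, 2, 3, 5, 6, 7}.
Not covered: 4 — 1 village.

1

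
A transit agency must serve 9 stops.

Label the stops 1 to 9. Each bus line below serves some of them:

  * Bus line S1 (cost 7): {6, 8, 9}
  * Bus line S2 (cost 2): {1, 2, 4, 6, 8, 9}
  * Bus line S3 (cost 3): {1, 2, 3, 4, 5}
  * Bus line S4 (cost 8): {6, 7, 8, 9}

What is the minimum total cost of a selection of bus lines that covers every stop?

11

S3, S4 together cover every stop (S3 ∪ S4 = {1, 2, 3, 4, 5, 6, 7, 8, 9}); total cost 3 + 8 = 11.
The greedy pick S2, S3, S4 costs 13; no covering selection beats 11.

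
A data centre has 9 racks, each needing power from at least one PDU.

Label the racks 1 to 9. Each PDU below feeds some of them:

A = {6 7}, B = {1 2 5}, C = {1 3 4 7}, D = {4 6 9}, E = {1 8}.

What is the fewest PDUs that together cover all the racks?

B and C and D and E together: B ∪ C ∪ D ∪ E = {1, 2, 3, 4, 5, 6, 7, 8, 9} — every rack is covered.
Only C contains 3, so C is forced; the remaining 5 racks need at least 3 more PDUs (each remaining PDU adds at most 2) — so at least 4 PDUs are needed, and 4 is optimal.

4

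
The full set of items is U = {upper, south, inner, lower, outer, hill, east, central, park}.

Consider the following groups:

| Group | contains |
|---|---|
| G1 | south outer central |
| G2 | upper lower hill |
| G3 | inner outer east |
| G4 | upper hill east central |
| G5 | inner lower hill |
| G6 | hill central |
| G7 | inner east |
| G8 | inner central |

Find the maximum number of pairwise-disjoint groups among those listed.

G1, G2, G7 are pairwise disjoint (G1={south,outer,central}; G2={upper,lower,hill}; G7={inner,east}).
Every remaining group overlaps one of these, and no 4 of the listed groups are pairwise disjoint, so 3 is the maximum.

3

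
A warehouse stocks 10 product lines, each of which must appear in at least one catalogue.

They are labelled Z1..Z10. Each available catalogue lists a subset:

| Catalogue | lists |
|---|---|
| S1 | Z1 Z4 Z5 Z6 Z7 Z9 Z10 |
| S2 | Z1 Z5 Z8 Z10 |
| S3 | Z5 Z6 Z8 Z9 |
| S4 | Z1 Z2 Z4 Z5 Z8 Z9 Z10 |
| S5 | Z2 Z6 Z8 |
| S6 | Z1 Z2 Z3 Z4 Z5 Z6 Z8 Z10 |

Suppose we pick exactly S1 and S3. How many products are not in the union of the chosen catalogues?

2

Union of S1, S3 = {Z1, Z4, Z5, Z6, Z7, Z8, Z9, Z10}.
Not covered: Z2, Z3 — 2 products.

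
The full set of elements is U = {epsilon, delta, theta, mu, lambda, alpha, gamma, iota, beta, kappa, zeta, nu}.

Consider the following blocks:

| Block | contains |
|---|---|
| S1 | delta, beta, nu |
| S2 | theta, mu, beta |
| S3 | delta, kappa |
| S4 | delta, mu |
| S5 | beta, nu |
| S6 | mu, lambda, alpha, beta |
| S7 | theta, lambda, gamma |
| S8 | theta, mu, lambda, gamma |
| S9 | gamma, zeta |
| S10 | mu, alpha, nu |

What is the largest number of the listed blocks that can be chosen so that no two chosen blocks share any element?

3

S3, S5, S8 are pairwise disjoint (S3={delta,kappa}; S5={beta,nu}; S8={theta,mu,lambda,gamma}).
Every remaining block overlaps one of these, and no 4 of the listed blocks are pairwise disjoint, so 3 is the maximum.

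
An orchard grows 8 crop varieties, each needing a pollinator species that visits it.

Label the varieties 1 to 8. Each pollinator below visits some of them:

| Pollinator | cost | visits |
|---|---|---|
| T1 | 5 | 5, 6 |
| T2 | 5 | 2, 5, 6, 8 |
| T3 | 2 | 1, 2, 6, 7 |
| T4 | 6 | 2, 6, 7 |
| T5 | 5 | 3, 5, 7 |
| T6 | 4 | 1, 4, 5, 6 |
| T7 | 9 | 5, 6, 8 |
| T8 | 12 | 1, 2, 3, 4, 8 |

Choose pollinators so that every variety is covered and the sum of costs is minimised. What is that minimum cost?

T2, T5, T6 together cover every variety (T2 ∪ T5 ∪ T6 = {1, 2, 3, 4, 5, 6, 7, 8}); total cost 5 + 5 + 4 = 14.
The greedy pick T3, T6, T2, T5 costs 16; no covering selection beats 14.

14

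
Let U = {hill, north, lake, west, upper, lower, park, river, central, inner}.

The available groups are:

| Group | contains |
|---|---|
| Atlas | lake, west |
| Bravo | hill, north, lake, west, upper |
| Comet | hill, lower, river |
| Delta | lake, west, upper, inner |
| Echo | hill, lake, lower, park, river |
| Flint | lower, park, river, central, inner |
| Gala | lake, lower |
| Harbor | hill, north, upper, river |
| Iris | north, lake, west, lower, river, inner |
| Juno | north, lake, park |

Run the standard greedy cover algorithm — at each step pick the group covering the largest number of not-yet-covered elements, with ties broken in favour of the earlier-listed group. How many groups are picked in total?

3

Greedy: pick Iris (covers 6 new) → pick Bravo (covers 2 new) → pick Flint (covers 2 new). Total picks: 3.
(The true minimum cover uses only 2 groups, so greedy is not optimal here.)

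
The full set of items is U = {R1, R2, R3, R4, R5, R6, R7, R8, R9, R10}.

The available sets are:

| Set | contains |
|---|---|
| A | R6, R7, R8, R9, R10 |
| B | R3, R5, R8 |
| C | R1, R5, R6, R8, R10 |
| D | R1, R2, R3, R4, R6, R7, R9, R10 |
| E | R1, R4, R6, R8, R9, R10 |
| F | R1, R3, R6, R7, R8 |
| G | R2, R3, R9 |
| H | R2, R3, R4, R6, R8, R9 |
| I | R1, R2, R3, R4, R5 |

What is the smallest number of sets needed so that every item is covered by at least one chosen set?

Take {A, I}. Their union is {R1, R2, R3, R4, R5, R6, R7, R8, R9, R10}, which is all 10 items.
No single set has all 10 items (the largest, D, has 8), so 2 is optimal.

2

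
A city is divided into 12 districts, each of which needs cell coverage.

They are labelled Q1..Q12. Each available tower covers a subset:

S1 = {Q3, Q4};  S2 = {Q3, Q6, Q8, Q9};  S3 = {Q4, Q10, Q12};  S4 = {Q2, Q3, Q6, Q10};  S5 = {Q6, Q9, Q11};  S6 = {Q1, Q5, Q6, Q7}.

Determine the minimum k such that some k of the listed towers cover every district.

S2 and S3 and S4 and S5 and S6 together: S2 ∪ S3 ∪ S4 ∪ S5 ∪ S6 = {Q1, Q2, Q3, Q4, Q5, Q6, Q7, Q8, Q9, Q10, Q11, Q12} — every district is covered.
No 4 of the 6 towers cover everything (all 15 combinations miss at least one district), so 5 is optimal.

5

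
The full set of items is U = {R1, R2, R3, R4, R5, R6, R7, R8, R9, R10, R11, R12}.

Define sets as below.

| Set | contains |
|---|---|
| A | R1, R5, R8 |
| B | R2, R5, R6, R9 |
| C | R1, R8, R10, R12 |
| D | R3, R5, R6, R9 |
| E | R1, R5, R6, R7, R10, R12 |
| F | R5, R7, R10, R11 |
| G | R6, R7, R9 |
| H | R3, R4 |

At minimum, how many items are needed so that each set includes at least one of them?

Take T = {R3, R5, R8, R9}. Each listed set contains at least one of these, so T is a hitting set of size 4.
No choice of 3 items meets every set, so 4 is the minimum.

4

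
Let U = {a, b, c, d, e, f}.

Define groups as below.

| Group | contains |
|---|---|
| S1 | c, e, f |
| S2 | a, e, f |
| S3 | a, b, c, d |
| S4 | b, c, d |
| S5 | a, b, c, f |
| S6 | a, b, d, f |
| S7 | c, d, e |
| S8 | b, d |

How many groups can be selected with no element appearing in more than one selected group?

2

S2, S8 are pairwise disjoint (S2={a,e,f}; S8={b,d}).
Every remaining group overlaps one of these, and no 3 of the listed groups are pairwise disjoint, so 2 is the maximum.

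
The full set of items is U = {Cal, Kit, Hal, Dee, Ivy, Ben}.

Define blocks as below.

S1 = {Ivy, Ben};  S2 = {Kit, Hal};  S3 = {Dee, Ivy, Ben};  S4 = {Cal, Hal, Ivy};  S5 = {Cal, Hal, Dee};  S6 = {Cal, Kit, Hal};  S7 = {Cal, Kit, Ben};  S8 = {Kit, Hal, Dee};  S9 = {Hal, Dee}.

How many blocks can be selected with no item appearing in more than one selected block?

2

S7, S9 are pairwise disjoint (S7={Cal,Kit,Ben}; S9={Hal,Dee}).
Every remaining block overlaps one of these, and no 3 of the listed blocks are pairwise disjoint, so 2 is the maximum.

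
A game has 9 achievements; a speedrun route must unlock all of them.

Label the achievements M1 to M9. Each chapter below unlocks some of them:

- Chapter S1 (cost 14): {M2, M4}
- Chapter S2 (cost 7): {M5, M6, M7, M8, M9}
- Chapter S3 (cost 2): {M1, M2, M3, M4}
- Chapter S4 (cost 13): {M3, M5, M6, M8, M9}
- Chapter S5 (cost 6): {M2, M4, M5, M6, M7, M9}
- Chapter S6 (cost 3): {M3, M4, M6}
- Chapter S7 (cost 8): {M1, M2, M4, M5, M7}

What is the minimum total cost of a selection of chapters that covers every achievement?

9

S2, S3 together cover every achievement (S2 ∪ S3 = {M1, M2, M3, M4, M5, M6, M7, M8, M9}); total cost 7 + 2 = 9.
No covering selection has total cost below 9.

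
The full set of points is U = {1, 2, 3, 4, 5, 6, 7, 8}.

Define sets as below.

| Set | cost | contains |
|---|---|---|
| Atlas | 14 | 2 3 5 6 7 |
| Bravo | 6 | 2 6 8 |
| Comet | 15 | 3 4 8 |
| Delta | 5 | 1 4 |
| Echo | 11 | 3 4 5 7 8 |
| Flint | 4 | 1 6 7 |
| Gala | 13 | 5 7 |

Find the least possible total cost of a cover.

21

Bravo, Echo, Flint together cover every point (Bravo ∪ Echo ∪ Flint = {1, 2, 3, 4, 5, 6, 7, 8}); total cost 6 + 11 + 4 = 21.
No covering selection has total cost below 21.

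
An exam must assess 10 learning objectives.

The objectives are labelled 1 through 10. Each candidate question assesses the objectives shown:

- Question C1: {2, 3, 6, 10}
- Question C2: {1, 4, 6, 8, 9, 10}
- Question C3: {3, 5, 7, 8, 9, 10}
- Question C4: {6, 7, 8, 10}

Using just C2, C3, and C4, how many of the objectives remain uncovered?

Union of C2, C3, C4 = {1, 3, 4, 5, 6, 7, 8, 9, 10}.
Not covered: 2 — 1 objective.

1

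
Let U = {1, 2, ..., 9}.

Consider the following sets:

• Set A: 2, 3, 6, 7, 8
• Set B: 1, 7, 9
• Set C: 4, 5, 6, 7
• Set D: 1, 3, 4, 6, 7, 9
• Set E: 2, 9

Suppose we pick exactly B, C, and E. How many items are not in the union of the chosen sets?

2

Union of B, C, E = {1, 2, 4, 5, 6, 7, 9}.
Not covered: 3, 8 — 2 items.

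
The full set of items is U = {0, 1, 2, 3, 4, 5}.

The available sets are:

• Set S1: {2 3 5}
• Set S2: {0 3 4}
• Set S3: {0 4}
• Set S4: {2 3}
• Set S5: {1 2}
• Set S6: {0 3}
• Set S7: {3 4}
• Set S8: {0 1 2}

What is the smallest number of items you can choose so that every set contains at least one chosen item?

3

Take H = {0, 2, 3}. Each listed set contains at least one of these, so H is a hitting set of size 3.
No choice of 2 items meets every set, so 3 is the minimum.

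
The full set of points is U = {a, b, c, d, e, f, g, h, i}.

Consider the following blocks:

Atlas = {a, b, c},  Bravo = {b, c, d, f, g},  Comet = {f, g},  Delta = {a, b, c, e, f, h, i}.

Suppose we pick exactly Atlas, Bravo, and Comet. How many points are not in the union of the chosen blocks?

Union of Atlas, Bravo, Comet = {a, b, c, d, f, g}.
Not covered: e, h, i — 3 points.

3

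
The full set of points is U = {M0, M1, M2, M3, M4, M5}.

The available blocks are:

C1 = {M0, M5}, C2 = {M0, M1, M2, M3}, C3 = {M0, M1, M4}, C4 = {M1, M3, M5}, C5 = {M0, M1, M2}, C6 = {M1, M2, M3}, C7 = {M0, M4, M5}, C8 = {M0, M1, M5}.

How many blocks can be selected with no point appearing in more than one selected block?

C1, C6 are pairwise disjoint (C1={M0,M5}; C6={M1,M2,M3}).
Every remaining block overlaps one of these, and no 3 of the listed blocks are pairwise disjoint, so 2 is the maximum.

2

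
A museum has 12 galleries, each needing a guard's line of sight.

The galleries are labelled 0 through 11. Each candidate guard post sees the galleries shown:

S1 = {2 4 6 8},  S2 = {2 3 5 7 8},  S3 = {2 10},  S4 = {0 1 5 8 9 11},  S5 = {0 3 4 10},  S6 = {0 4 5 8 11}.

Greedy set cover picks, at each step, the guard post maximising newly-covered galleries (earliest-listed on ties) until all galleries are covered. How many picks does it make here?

4

Greedy: pick S4 (covers 6 new) → pick S1 (covers 3 new) → pick S2 (covers 2 new) → pick S3 (covers 1 new). Total picks: 4.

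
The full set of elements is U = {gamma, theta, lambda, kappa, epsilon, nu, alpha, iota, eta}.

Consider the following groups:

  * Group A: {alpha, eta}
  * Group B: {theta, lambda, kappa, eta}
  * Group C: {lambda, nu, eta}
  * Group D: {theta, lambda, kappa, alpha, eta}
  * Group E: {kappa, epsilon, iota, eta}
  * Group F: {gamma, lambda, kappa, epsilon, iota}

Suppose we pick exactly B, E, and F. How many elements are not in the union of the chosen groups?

2

Union of B, E, F = {gamma, theta, lambda, kappa, epsilon, iota, eta}.
Not covered: nu, alpha — 2 elements.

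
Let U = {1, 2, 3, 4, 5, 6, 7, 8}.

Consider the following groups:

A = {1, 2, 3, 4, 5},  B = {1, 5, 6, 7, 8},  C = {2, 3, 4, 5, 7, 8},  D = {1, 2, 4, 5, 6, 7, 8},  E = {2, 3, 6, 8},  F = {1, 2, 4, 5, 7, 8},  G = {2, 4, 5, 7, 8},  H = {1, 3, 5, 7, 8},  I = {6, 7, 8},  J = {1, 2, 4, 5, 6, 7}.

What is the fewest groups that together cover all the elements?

Take {A, I}. Their union is {1, 2, 3, 4, 5, 6, 7, 8}, which is all 8 elements.
No single group has all 8 elements (the largest, D, has 7), so 2 is optimal.

2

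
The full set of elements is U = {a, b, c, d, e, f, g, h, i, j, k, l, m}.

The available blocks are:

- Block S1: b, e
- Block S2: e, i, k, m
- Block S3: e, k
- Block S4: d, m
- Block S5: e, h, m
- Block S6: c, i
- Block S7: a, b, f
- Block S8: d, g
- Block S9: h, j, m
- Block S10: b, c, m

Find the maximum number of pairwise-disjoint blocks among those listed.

S3, S6, S7, S8, S9 are pairwise disjoint (S3={e,k}; S6={c,i}; S7={a,b,f}; S8={d,g}; S9={h,j,m}).
Every remaining block overlaps one of these, and no 6 of the listed blocks are pairwise disjoint, so 5 is the maximum.

5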